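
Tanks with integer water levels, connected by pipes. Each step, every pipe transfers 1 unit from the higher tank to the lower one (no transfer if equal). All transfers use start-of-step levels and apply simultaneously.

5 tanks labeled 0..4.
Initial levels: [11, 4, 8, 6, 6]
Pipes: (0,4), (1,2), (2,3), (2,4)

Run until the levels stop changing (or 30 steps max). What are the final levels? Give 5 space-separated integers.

Step 1: flows [0->4,2->1,2->3,2->4] -> levels [10 5 5 7 8]
Step 2: flows [0->4,1=2,3->2,4->2] -> levels [9 5 7 6 8]
Step 3: flows [0->4,2->1,2->3,4->2] -> levels [8 6 6 7 8]
Step 4: flows [0=4,1=2,3->2,4->2] -> levels [8 6 8 6 7]
Step 5: flows [0->4,2->1,2->3,2->4] -> levels [7 7 5 7 9]
Step 6: flows [4->0,1->2,3->2,4->2] -> levels [8 6 8 6 7]
  -> period-2 cycle: step 6 state = step 4 state; never stabilizes
  -> state at step 30: (30-4) mod 2 = 0, same as step 4 -> [8 6 8 6 7]

Answer: 8 6 8 6 7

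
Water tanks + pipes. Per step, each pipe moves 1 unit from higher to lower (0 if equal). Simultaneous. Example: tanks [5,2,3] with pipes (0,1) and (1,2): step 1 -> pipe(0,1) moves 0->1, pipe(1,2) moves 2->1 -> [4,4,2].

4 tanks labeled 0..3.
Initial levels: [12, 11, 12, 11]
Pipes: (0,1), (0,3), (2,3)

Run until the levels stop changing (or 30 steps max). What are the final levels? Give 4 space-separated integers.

Answer: 12 11 12 11

Derivation:
Step 1: flows [0->1,0->3,2->3] -> levels [10 12 11 13]
Step 2: flows [1->0,3->0,3->2] -> levels [12 11 12 11]
  -> period-2 cycle: step 2 state = step 0 state; never stabilizes
  -> state at step 30: (30-0) mod 2 = 0, same as step 0 -> [12 11 12 11]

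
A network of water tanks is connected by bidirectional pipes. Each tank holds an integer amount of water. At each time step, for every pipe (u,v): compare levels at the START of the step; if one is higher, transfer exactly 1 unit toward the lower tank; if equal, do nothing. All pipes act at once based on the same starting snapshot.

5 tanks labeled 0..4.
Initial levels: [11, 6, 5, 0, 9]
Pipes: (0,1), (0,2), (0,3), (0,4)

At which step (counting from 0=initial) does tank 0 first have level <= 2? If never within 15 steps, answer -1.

Step 1: flows [0->1,0->2,0->3,0->4] -> levels [7 7 6 1 10]
Step 2: flows [0=1,0->2,0->3,4->0] -> levels [6 7 7 2 9]
Step 3: flows [1->0,2->0,0->3,4->0] -> levels [8 6 6 3 8]
Step 4: flows [0->1,0->2,0->3,0=4] -> levels [5 7 7 4 8]
Step 5: flows [1->0,2->0,0->3,4->0] -> levels [7 6 6 5 7]
Step 6: flows [0->1,0->2,0->3,0=4] -> levels [4 7 7 6 7]
Step 7: flows [1->0,2->0,3->0,4->0] -> levels [8 6 6 5 6]
Step 8: flows [0->1,0->2,0->3,0->4] -> levels [4 7 7 6 7]
  -> period-2 cycle (repeats step 6); tank 0 never drops to <=2
Tank 0 never reaches <=2 within 15 steps

Answer: -1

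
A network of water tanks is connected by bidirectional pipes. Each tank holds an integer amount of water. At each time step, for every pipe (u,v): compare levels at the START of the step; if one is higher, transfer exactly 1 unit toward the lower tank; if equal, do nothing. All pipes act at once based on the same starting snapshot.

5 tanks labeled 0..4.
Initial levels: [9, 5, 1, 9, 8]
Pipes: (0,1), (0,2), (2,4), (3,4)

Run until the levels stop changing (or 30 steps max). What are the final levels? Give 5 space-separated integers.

Step 1: flows [0->1,0->2,4->2,3->4] -> levels [7 6 3 8 8]
Step 2: flows [0->1,0->2,4->2,3=4] -> levels [5 7 5 8 7]
Step 3: flows [1->0,0=2,4->2,3->4] -> levels [6 6 6 7 7]
Step 4: flows [0=1,0=2,4->2,3=4] -> levels [6 6 7 7 6]
Step 5: flows [0=1,2->0,2->4,3->4] -> levels [7 6 5 6 8]
Step 6: flows [0->1,0->2,4->2,4->3] -> levels [5 7 7 7 6]
Step 7: flows [1->0,2->0,2->4,3->4] -> levels [7 6 5 6 8]
  -> period-2 cycle: step 7 state = step 5 state; never stabilizes
  -> state at step 30: (30-5) mod 2 = 1, same as step 6 -> [5 7 7 7 6]

Answer: 5 7 7 7 6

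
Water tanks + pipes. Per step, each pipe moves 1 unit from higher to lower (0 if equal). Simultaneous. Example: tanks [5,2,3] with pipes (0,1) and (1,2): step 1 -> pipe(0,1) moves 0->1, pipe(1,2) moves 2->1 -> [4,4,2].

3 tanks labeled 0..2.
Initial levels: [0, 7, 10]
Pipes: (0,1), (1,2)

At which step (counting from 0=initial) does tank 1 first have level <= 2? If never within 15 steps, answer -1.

Answer: -1

Derivation:
Step 1: flows [1->0,2->1] -> levels [1 7 9]
Step 2: flows [1->0,2->1] -> levels [2 7 8]
Step 3: flows [1->0,2->1] -> levels [3 7 7]
Step 4: flows [1->0,1=2] -> levels [4 6 7]
Step 5: flows [1->0,2->1] -> levels [5 6 6]
Step 6: flows [1->0,1=2] -> levels [6 5 6]
Step 7: flows [0->1,2->1] -> levels [5 7 5]
Step 8: flows [1->0,1->2] -> levels [6 5 6]
  -> period-2 cycle (repeats step 6); tank 1 never drops to <=2
Tank 1 never reaches <=2 within 15 steps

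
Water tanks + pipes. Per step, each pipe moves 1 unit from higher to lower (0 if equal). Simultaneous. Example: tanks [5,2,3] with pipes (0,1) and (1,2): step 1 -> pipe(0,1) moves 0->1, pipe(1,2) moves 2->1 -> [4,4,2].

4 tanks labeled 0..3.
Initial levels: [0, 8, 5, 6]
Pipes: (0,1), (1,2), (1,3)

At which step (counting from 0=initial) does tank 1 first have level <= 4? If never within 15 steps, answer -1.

Step 1: flows [1->0,1->2,1->3] -> levels [1 5 6 7]
Step 2: flows [1->0,2->1,3->1] -> levels [2 6 5 6]
Step 3: flows [1->0,1->2,1=3] -> levels [3 4 6 6]
Tank 1 first reaches <=4 at step 3

Answer: 3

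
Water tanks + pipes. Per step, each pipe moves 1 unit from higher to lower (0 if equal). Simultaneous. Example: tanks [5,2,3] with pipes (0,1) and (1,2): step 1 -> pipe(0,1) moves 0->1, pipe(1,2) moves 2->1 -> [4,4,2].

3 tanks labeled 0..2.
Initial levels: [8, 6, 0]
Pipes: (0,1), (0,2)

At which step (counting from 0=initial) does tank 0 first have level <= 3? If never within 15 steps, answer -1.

Step 1: flows [0->1,0->2] -> levels [6 7 1]
Step 2: flows [1->0,0->2] -> levels [6 6 2]
Step 3: flows [0=1,0->2] -> levels [5 6 3]
Step 4: flows [1->0,0->2] -> levels [5 5 4]
Step 5: flows [0=1,0->2] -> levels [4 5 5]
Step 6: flows [1->0,2->0] -> levels [6 4 4]
Step 7: flows [0->1,0->2] -> levels [4 5 5]
  -> period-2 cycle (repeats step 5); tank 0 never drops to <=3
Tank 0 never reaches <=3 within 15 steps

Answer: -1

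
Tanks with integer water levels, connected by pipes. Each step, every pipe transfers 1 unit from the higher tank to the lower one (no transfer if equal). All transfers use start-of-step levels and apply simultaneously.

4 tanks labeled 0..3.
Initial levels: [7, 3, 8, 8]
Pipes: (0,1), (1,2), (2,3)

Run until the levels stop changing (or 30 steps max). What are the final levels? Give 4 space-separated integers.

Step 1: flows [0->1,2->1,2=3] -> levels [6 5 7 8]
Step 2: flows [0->1,2->1,3->2] -> levels [5 7 7 7]
Step 3: flows [1->0,1=2,2=3] -> levels [6 6 7 7]
Step 4: flows [0=1,2->1,2=3] -> levels [6 7 6 7]
Step 5: flows [1->0,1->2,3->2] -> levels [7 5 8 6]
Step 6: flows [0->1,2->1,2->3] -> levels [6 7 6 7]
  -> period-2 cycle: step 6 state = step 4 state; never stabilizes
  -> state at step 30: (30-4) mod 2 = 0, same as step 4 -> [6 7 6 7]

Answer: 6 7 6 7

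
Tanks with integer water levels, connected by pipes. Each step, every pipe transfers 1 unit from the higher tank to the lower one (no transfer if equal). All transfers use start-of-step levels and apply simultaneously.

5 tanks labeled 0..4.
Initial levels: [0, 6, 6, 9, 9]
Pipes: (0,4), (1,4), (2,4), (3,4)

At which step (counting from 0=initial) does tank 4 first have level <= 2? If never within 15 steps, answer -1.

Answer: -1

Derivation:
Step 1: flows [4->0,4->1,4->2,3=4] -> levels [1 7 7 9 6]
Step 2: flows [4->0,1->4,2->4,3->4] -> levels [2 6 6 8 8]
Step 3: flows [4->0,4->1,4->2,3=4] -> levels [3 7 7 8 5]
Step 4: flows [4->0,1->4,2->4,3->4] -> levels [4 6 6 7 7]
Step 5: flows [4->0,4->1,4->2,3=4] -> levels [5 7 7 7 4]
Step 6: flows [0->4,1->4,2->4,3->4] -> levels [4 6 6 6 8]
Step 7: flows [4->0,4->1,4->2,4->3] -> levels [5 7 7 7 4]
  -> period-2 cycle (repeats step 5); tank 4 never drops to <=2
Tank 4 never reaches <=2 within 15 steps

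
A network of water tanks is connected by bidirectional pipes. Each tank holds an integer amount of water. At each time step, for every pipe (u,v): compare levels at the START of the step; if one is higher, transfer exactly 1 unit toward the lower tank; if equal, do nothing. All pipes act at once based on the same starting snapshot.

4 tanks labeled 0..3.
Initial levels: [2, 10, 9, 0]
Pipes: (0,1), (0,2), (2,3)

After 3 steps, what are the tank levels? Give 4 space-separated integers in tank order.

Step 1: flows [1->0,2->0,2->3] -> levels [4 9 7 1]
Step 2: flows [1->0,2->0,2->3] -> levels [6 8 5 2]
Step 3: flows [1->0,0->2,2->3] -> levels [6 7 5 3]

Answer: 6 7 5 3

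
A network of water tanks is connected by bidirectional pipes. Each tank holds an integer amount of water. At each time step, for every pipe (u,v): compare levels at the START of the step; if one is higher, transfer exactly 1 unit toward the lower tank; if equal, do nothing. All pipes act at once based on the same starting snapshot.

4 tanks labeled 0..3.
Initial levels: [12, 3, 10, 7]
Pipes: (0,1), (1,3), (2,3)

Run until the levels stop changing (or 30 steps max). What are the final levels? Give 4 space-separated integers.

Answer: 8 9 8 7

Derivation:
Step 1: flows [0->1,3->1,2->3] -> levels [11 5 9 7]
Step 2: flows [0->1,3->1,2->3] -> levels [10 7 8 7]
Step 3: flows [0->1,1=3,2->3] -> levels [9 8 7 8]
Step 4: flows [0->1,1=3,3->2] -> levels [8 9 8 7]
Step 5: flows [1->0,1->3,2->3] -> levels [9 7 7 9]
Step 6: flows [0->1,3->1,3->2] -> levels [8 9 8 7]
  -> period-2 cycle: step 6 state = step 4 state; never stabilizes
  -> state at step 30: (30-4) mod 2 = 0, same as step 4 -> [8 9 8 7]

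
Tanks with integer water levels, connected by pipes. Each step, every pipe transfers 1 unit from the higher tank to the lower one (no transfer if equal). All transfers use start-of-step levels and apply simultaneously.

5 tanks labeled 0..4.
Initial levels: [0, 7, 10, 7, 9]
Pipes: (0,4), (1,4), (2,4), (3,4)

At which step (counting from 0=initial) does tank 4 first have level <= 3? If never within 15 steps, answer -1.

Answer: -1

Derivation:
Step 1: flows [4->0,4->1,2->4,4->3] -> levels [1 8 9 8 7]
Step 2: flows [4->0,1->4,2->4,3->4] -> levels [2 7 8 7 9]
Step 3: flows [4->0,4->1,4->2,4->3] -> levels [3 8 9 8 5]
Step 4: flows [4->0,1->4,2->4,3->4] -> levels [4 7 8 7 7]
Step 5: flows [4->0,1=4,2->4,3=4] -> levels [5 7 7 7 7]
Step 6: flows [4->0,1=4,2=4,3=4] -> levels [6 7 7 7 6]
Step 7: flows [0=4,1->4,2->4,3->4] -> levels [6 6 6 6 9]
Step 8: flows [4->0,4->1,4->2,4->3] -> levels [7 7 7 7 5]
Step 9: flows [0->4,1->4,2->4,3->4] -> levels [6 6 6 6 9]
  -> period-2 cycle (repeats step 7); tank 4 never drops to <=3
Tank 4 never reaches <=3 within 15 steps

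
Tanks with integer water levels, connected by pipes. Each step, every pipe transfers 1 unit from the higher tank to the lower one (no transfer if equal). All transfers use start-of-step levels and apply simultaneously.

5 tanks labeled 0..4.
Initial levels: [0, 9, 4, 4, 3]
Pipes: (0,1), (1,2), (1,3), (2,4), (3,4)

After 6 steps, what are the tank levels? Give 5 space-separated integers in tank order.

Answer: 4 3 5 5 3

Derivation:
Step 1: flows [1->0,1->2,1->3,2->4,3->4] -> levels [1 6 4 4 5]
Step 2: flows [1->0,1->2,1->3,4->2,4->3] -> levels [2 3 6 6 3]
Step 3: flows [1->0,2->1,3->1,2->4,3->4] -> levels [3 4 4 4 5]
Step 4: flows [1->0,1=2,1=3,4->2,4->3] -> levels [4 3 5 5 3]
Step 5: flows [0->1,2->1,3->1,2->4,3->4] -> levels [3 6 3 3 5]
Step 6: flows [1->0,1->2,1->3,4->2,4->3] -> levels [4 3 5 5 3]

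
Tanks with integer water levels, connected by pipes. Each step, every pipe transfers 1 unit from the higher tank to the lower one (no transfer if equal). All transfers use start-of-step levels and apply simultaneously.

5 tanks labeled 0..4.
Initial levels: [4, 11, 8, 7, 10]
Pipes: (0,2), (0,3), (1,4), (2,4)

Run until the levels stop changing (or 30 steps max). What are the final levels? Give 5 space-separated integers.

Answer: 9 9 8 7 7

Derivation:
Step 1: flows [2->0,3->0,1->4,4->2] -> levels [6 10 8 6 10]
Step 2: flows [2->0,0=3,1=4,4->2] -> levels [7 10 8 6 9]
Step 3: flows [2->0,0->3,1->4,4->2] -> levels [7 9 8 7 9]
Step 4: flows [2->0,0=3,1=4,4->2] -> levels [8 9 8 7 8]
Step 5: flows [0=2,0->3,1->4,2=4] -> levels [7 8 8 8 9]
Step 6: flows [2->0,3->0,4->1,4->2] -> levels [9 9 8 7 7]
Step 7: flows [0->2,0->3,1->4,2->4] -> levels [7 8 8 8 9]
  -> period-2 cycle: step 7 state = step 5 state; never stabilizes
  -> state at step 30: (30-5) mod 2 = 1, same as step 6 -> [9 9 8 7 7]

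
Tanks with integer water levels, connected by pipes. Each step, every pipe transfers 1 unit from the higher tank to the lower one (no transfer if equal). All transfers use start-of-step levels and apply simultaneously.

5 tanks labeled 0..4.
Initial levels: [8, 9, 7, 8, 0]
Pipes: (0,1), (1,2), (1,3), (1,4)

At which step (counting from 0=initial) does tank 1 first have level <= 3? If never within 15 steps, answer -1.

Answer: -1

Derivation:
Step 1: flows [1->0,1->2,1->3,1->4] -> levels [9 5 8 9 1]
Step 2: flows [0->1,2->1,3->1,1->4] -> levels [8 7 7 8 2]
Step 3: flows [0->1,1=2,3->1,1->4] -> levels [7 8 7 7 3]
Step 4: flows [1->0,1->2,1->3,1->4] -> levels [8 4 8 8 4]
Step 5: flows [0->1,2->1,3->1,1=4] -> levels [7 7 7 7 4]
Step 6: flows [0=1,1=2,1=3,1->4] -> levels [7 6 7 7 5]
Step 7: flows [0->1,2->1,3->1,1->4] -> levels [6 8 6 6 6]
Step 8: flows [1->0,1->2,1->3,1->4] -> levels [7 4 7 7 7]
Step 9: flows [0->1,2->1,3->1,4->1] -> levels [6 8 6 6 6]
  -> period-2 cycle (repeats step 7); tank 1 never drops to <=3
Tank 1 never reaches <=3 within 15 steps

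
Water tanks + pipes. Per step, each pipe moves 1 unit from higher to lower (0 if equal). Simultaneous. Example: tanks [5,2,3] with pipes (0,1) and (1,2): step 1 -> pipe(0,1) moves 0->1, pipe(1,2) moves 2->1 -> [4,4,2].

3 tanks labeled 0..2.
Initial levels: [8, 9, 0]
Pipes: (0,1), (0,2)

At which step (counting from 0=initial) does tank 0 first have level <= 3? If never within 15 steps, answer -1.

Step 1: flows [1->0,0->2] -> levels [8 8 1]
Step 2: flows [0=1,0->2] -> levels [7 8 2]
Step 3: flows [1->0,0->2] -> levels [7 7 3]
Step 4: flows [0=1,0->2] -> levels [6 7 4]
Step 5: flows [1->0,0->2] -> levels [6 6 5]
Step 6: flows [0=1,0->2] -> levels [5 6 6]
Step 7: flows [1->0,2->0] -> levels [7 5 5]
Step 8: flows [0->1,0->2] -> levels [5 6 6]
  -> period-2 cycle (repeats step 6); tank 0 never drops to <=3
Tank 0 never reaches <=3 within 15 steps

Answer: -1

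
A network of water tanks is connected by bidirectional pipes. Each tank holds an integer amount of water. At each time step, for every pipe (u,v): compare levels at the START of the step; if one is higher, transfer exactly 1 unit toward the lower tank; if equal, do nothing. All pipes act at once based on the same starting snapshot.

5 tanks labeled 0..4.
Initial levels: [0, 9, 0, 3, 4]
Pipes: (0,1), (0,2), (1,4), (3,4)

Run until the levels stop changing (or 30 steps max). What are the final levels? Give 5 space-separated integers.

Answer: 2 4 3 3 4

Derivation:
Step 1: flows [1->0,0=2,1->4,4->3] -> levels [1 7 0 4 4]
Step 2: flows [1->0,0->2,1->4,3=4] -> levels [1 5 1 4 5]
Step 3: flows [1->0,0=2,1=4,4->3] -> levels [2 4 1 5 4]
Step 4: flows [1->0,0->2,1=4,3->4] -> levels [2 3 2 4 5]
Step 5: flows [1->0,0=2,4->1,4->3] -> levels [3 3 2 5 3]
Step 6: flows [0=1,0->2,1=4,3->4] -> levels [2 3 3 4 4]
Step 7: flows [1->0,2->0,4->1,3=4] -> levels [4 3 2 4 3]
Step 8: flows [0->1,0->2,1=4,3->4] -> levels [2 4 3 3 4]
Step 9: flows [1->0,2->0,1=4,4->3] -> levels [4 3 2 4 3]
  -> period-2 cycle: step 9 state = step 7 state; never stabilizes
  -> state at step 30: (30-7) mod 2 = 1, same as step 8 -> [2 4 3 3 4]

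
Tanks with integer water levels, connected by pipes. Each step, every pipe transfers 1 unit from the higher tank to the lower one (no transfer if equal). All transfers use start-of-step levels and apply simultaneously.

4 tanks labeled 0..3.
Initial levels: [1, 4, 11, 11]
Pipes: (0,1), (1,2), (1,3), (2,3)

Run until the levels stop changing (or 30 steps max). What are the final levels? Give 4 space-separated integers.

Step 1: flows [1->0,2->1,3->1,2=3] -> levels [2 5 10 10]
Step 2: flows [1->0,2->1,3->1,2=3] -> levels [3 6 9 9]
Step 3: flows [1->0,2->1,3->1,2=3] -> levels [4 7 8 8]
Step 4: flows [1->0,2->1,3->1,2=3] -> levels [5 8 7 7]
Step 5: flows [1->0,1->2,1->3,2=3] -> levels [6 5 8 8]
Step 6: flows [0->1,2->1,3->1,2=3] -> levels [5 8 7 7]
  -> period-2 cycle: step 6 state = step 4 state; never stabilizes
  -> state at step 30: (30-4) mod 2 = 0, same as step 4 -> [5 8 7 7]

Answer: 5 8 7 7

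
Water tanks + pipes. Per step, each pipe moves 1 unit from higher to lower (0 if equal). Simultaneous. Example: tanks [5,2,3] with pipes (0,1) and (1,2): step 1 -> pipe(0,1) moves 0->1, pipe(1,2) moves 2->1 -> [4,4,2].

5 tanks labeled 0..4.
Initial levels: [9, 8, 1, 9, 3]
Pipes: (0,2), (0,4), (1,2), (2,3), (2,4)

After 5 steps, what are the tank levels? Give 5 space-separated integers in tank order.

Step 1: flows [0->2,0->4,1->2,3->2,4->2] -> levels [7 7 5 8 3]
Step 2: flows [0->2,0->4,1->2,3->2,2->4] -> levels [5 6 7 7 5]
Step 3: flows [2->0,0=4,2->1,2=3,2->4] -> levels [6 7 4 7 6]
Step 4: flows [0->2,0=4,1->2,3->2,4->2] -> levels [5 6 8 6 5]
Step 5: flows [2->0,0=4,2->1,2->3,2->4] -> levels [6 7 4 7 6]

Answer: 6 7 4 7 6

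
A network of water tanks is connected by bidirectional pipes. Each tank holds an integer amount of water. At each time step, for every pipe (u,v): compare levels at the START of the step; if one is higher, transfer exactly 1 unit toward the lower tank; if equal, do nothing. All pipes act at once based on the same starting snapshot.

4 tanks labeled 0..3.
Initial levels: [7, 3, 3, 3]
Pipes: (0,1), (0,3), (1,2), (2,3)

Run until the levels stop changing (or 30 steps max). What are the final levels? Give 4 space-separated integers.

Step 1: flows [0->1,0->3,1=2,2=3] -> levels [5 4 3 4]
Step 2: flows [0->1,0->3,1->2,3->2] -> levels [3 4 5 4]
Step 3: flows [1->0,3->0,2->1,2->3] -> levels [5 4 3 4]
  -> period-2 cycle: step 3 state = step 1 state; never stabilizes
  -> state at step 30: (30-1) mod 2 = 1, same as step 2 -> [3 4 5 4]

Answer: 3 4 5 4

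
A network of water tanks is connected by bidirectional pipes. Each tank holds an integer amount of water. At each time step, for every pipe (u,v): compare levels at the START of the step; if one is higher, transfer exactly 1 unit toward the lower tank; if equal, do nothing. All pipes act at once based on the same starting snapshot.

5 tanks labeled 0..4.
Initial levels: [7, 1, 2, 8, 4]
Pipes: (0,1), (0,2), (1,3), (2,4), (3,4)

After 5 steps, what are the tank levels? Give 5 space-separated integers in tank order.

Answer: 5 3 4 6 4

Derivation:
Step 1: flows [0->1,0->2,3->1,4->2,3->4] -> levels [5 3 4 6 4]
Step 2: flows [0->1,0->2,3->1,2=4,3->4] -> levels [3 5 5 4 5]
Step 3: flows [1->0,2->0,1->3,2=4,4->3] -> levels [5 3 4 6 4]
  -> period-2 cycle: step 3 state = step 1 state
  -> state at step 5: (5-1) mod 2 = 0, same as step 1 -> [5 3 4 6 4]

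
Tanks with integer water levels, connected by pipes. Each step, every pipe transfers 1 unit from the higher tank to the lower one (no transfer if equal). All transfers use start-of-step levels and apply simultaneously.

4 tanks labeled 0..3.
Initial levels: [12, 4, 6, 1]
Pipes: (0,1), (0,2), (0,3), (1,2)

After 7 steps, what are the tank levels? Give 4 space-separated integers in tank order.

Step 1: flows [0->1,0->2,0->3,2->1] -> levels [9 6 6 2]
Step 2: flows [0->1,0->2,0->3,1=2] -> levels [6 7 7 3]
Step 3: flows [1->0,2->0,0->3,1=2] -> levels [7 6 6 4]
Step 4: flows [0->1,0->2,0->3,1=2] -> levels [4 7 7 5]
Step 5: flows [1->0,2->0,3->0,1=2] -> levels [7 6 6 4]
  -> period-2 cycle: step 5 state = step 3 state
  -> state at step 7: (7-3) mod 2 = 0, same as step 3 -> [7 6 6 4]

Answer: 7 6 6 4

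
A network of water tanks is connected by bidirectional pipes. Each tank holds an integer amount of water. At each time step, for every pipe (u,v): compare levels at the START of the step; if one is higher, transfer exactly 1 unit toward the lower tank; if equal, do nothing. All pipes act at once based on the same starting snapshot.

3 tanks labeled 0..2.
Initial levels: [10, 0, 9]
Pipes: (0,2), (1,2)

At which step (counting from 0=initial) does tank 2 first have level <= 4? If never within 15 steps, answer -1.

Answer: -1

Derivation:
Step 1: flows [0->2,2->1] -> levels [9 1 9]
Step 2: flows [0=2,2->1] -> levels [9 2 8]
Step 3: flows [0->2,2->1] -> levels [8 3 8]
Step 4: flows [0=2,2->1] -> levels [8 4 7]
Step 5: flows [0->2,2->1] -> levels [7 5 7]
Step 6: flows [0=2,2->1] -> levels [7 6 6]
Step 7: flows [0->2,1=2] -> levels [6 6 7]
Step 8: flows [2->0,2->1] -> levels [7 7 5]
Step 9: flows [0->2,1->2] -> levels [6 6 7]
  -> period-2 cycle (repeats step 7); tank 2 never drops to <=4
Tank 2 never reaches <=4 within 15 steps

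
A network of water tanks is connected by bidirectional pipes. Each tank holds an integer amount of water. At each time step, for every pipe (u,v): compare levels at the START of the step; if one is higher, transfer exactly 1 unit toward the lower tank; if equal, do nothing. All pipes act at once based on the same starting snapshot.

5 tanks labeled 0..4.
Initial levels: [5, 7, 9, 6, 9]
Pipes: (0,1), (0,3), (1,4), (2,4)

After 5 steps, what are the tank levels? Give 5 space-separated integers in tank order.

Answer: 8 6 7 6 9

Derivation:
Step 1: flows [1->0,3->0,4->1,2=4] -> levels [7 7 9 5 8]
Step 2: flows [0=1,0->3,4->1,2->4] -> levels [6 8 8 6 8]
Step 3: flows [1->0,0=3,1=4,2=4] -> levels [7 7 8 6 8]
Step 4: flows [0=1,0->3,4->1,2=4] -> levels [6 8 8 7 7]
Step 5: flows [1->0,3->0,1->4,2->4] -> levels [8 6 7 6 9]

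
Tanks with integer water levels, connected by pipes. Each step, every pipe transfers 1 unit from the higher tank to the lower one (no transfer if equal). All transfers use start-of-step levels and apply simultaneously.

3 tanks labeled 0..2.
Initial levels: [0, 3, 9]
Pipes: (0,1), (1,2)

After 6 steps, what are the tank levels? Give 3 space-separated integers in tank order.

Step 1: flows [1->0,2->1] -> levels [1 3 8]
Step 2: flows [1->0,2->1] -> levels [2 3 7]
Step 3: flows [1->0,2->1] -> levels [3 3 6]
Step 4: flows [0=1,2->1] -> levels [3 4 5]
Step 5: flows [1->0,2->1] -> levels [4 4 4]
Step 6: flows [0=1,1=2] -> levels [4 4 4]

Answer: 4 4 4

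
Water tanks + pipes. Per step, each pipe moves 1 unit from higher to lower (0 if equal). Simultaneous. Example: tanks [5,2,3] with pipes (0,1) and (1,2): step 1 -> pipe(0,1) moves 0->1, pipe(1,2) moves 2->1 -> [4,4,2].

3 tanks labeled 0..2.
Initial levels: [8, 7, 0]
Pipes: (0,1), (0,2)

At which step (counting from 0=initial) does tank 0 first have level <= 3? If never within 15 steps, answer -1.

Answer: -1

Derivation:
Step 1: flows [0->1,0->2] -> levels [6 8 1]
Step 2: flows [1->0,0->2] -> levels [6 7 2]
Step 3: flows [1->0,0->2] -> levels [6 6 3]
Step 4: flows [0=1,0->2] -> levels [5 6 4]
Step 5: flows [1->0,0->2] -> levels [5 5 5]
Step 6: flows [0=1,0=2] -> levels [5 5 5]
  -> stable; tank 0 stays at 5 > 3
Tank 0 never reaches <=3 within 15 steps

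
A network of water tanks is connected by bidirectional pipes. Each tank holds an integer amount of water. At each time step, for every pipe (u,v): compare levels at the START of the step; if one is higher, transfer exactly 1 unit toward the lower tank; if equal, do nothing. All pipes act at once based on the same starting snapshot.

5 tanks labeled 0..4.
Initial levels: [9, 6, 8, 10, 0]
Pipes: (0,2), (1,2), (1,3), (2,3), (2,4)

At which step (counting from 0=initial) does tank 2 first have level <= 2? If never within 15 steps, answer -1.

Step 1: flows [0->2,2->1,3->1,3->2,2->4] -> levels [8 8 8 8 1]
Step 2: flows [0=2,1=2,1=3,2=3,2->4] -> levels [8 8 7 8 2]
Step 3: flows [0->2,1->2,1=3,3->2,2->4] -> levels [7 7 9 7 3]
Step 4: flows [2->0,2->1,1=3,2->3,2->4] -> levels [8 8 5 8 4]
Step 5: flows [0->2,1->2,1=3,3->2,2->4] -> levels [7 7 7 7 5]
Step 6: flows [0=2,1=2,1=3,2=3,2->4] -> levels [7 7 6 7 6]
Step 7: flows [0->2,1->2,1=3,3->2,2=4] -> levels [6 6 9 6 6]
Step 8: flows [2->0,2->1,1=3,2->3,2->4] -> levels [7 7 5 7 7]
Step 9: flows [0->2,1->2,1=3,3->2,4->2] -> levels [6 6 9 6 6]
  -> period-2 cycle (repeats step 7); tank 2 never drops to <=2
Tank 2 never reaches <=2 within 15 steps

Answer: -1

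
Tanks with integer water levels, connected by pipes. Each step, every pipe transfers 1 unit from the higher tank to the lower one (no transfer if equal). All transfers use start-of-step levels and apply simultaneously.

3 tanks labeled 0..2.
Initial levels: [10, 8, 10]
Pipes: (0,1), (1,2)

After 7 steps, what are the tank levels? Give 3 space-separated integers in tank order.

Step 1: flows [0->1,2->1] -> levels [9 10 9]
Step 2: flows [1->0,1->2] -> levels [10 8 10]
  -> period-2 cycle: step 2 state = step 0 state
  -> state at step 7: (7-0) mod 2 = 1, same as step 1 -> [9 10 9]

Answer: 9 10 9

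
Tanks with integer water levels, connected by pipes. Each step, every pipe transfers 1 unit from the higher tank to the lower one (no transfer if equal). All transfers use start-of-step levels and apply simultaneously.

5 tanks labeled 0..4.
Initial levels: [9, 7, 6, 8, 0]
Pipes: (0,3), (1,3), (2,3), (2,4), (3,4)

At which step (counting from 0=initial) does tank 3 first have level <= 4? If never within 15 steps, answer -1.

Answer: 5

Derivation:
Step 1: flows [0->3,3->1,3->2,2->4,3->4] -> levels [8 8 6 6 2]
Step 2: flows [0->3,1->3,2=3,2->4,3->4] -> levels [7 7 5 7 4]
Step 3: flows [0=3,1=3,3->2,2->4,3->4] -> levels [7 7 5 5 6]
Step 4: flows [0->3,1->3,2=3,4->2,4->3] -> levels [6 6 6 8 4]
Step 5: flows [3->0,3->1,3->2,2->4,3->4] -> levels [7 7 6 4 6]
Tank 3 first reaches <=4 at step 5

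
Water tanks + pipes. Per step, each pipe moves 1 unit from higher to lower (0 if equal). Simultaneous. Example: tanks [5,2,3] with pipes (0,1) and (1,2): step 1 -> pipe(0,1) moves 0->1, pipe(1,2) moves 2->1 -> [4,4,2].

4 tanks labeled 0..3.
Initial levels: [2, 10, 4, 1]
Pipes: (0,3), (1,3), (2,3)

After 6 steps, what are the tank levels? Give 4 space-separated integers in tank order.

Answer: 4 6 4 3

Derivation:
Step 1: flows [0->3,1->3,2->3] -> levels [1 9 3 4]
Step 2: flows [3->0,1->3,3->2] -> levels [2 8 4 3]
Step 3: flows [3->0,1->3,2->3] -> levels [3 7 3 4]
Step 4: flows [3->0,1->3,3->2] -> levels [4 6 4 3]
Step 5: flows [0->3,1->3,2->3] -> levels [3 5 3 6]
Step 6: flows [3->0,3->1,3->2] -> levels [4 6 4 3]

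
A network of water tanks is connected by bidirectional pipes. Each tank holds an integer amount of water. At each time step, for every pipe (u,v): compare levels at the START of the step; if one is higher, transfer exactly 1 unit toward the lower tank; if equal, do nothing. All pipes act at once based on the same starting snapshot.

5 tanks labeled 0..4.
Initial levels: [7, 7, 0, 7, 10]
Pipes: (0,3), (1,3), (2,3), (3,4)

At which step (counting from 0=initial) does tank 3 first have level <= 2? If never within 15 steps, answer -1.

Answer: -1

Derivation:
Step 1: flows [0=3,1=3,3->2,4->3] -> levels [7 7 1 7 9]
Step 2: flows [0=3,1=3,3->2,4->3] -> levels [7 7 2 7 8]
Step 3: flows [0=3,1=3,3->2,4->3] -> levels [7 7 3 7 7]
Step 4: flows [0=3,1=3,3->2,3=4] -> levels [7 7 4 6 7]
Step 5: flows [0->3,1->3,3->2,4->3] -> levels [6 6 5 8 6]
Step 6: flows [3->0,3->1,3->2,3->4] -> levels [7 7 6 4 7]
Step 7: flows [0->3,1->3,2->3,4->3] -> levels [6 6 5 8 6]
  -> period-2 cycle (repeats step 5); tank 3 never drops to <=2
Tank 3 never reaches <=2 within 15 steps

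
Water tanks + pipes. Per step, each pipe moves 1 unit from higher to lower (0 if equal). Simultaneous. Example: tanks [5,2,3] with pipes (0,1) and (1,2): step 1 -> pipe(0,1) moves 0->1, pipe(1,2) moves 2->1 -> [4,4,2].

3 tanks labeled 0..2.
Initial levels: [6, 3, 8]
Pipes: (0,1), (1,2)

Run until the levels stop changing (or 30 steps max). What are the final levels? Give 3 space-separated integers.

Answer: 5 7 5

Derivation:
Step 1: flows [0->1,2->1] -> levels [5 5 7]
Step 2: flows [0=1,2->1] -> levels [5 6 6]
Step 3: flows [1->0,1=2] -> levels [6 5 6]
Step 4: flows [0->1,2->1] -> levels [5 7 5]
Step 5: flows [1->0,1->2] -> levels [6 5 6]
  -> period-2 cycle: step 5 state = step 3 state; never stabilizes
  -> state at step 30: (30-3) mod 2 = 1, same as step 4 -> [5 7 5]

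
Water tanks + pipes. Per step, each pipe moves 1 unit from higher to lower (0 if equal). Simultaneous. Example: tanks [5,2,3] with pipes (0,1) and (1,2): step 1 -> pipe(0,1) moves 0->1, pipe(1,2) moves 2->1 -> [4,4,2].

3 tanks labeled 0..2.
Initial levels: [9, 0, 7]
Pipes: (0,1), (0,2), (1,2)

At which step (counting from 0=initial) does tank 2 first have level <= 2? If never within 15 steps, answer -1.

Answer: -1

Derivation:
Step 1: flows [0->1,0->2,2->1] -> levels [7 2 7]
Step 2: flows [0->1,0=2,2->1] -> levels [6 4 6]
Step 3: flows [0->1,0=2,2->1] -> levels [5 6 5]
Step 4: flows [1->0,0=2,1->2] -> levels [6 4 6]
  -> period-2 cycle (repeats step 2); tank 2 never drops to <=2
Tank 2 never reaches <=2 within 15 steps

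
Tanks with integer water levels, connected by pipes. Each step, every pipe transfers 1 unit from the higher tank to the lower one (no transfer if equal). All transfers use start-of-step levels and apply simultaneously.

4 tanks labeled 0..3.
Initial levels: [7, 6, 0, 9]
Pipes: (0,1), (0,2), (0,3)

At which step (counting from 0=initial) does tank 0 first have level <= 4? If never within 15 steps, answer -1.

Answer: 7

Derivation:
Step 1: flows [0->1,0->2,3->0] -> levels [6 7 1 8]
Step 2: flows [1->0,0->2,3->0] -> levels [7 6 2 7]
Step 3: flows [0->1,0->2,0=3] -> levels [5 7 3 7]
Step 4: flows [1->0,0->2,3->0] -> levels [6 6 4 6]
Step 5: flows [0=1,0->2,0=3] -> levels [5 6 5 6]
Step 6: flows [1->0,0=2,3->0] -> levels [7 5 5 5]
Step 7: flows [0->1,0->2,0->3] -> levels [4 6 6 6]
Tank 0 first reaches <=4 at step 7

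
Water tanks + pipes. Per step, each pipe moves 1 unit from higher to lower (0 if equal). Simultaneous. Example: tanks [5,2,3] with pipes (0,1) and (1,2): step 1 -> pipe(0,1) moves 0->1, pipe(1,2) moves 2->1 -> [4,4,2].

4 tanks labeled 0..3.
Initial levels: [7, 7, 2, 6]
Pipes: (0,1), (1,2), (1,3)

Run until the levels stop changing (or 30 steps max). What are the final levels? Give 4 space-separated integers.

Step 1: flows [0=1,1->2,1->3] -> levels [7 5 3 7]
Step 2: flows [0->1,1->2,3->1] -> levels [6 6 4 6]
Step 3: flows [0=1,1->2,1=3] -> levels [6 5 5 6]
Step 4: flows [0->1,1=2,3->1] -> levels [5 7 5 5]
Step 5: flows [1->0,1->2,1->3] -> levels [6 4 6 6]
Step 6: flows [0->1,2->1,3->1] -> levels [5 7 5 5]
  -> period-2 cycle: step 6 state = step 4 state; never stabilizes
  -> state at step 30: (30-4) mod 2 = 0, same as step 4 -> [5 7 5 5]

Answer: 5 7 5 5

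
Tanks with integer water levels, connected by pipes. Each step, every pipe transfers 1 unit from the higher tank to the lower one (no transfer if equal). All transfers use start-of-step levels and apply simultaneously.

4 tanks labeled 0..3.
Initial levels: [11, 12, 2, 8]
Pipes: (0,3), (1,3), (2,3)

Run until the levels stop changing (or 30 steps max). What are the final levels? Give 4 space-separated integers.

Step 1: flows [0->3,1->3,3->2] -> levels [10 11 3 9]
Step 2: flows [0->3,1->3,3->2] -> levels [9 10 4 10]
Step 3: flows [3->0,1=3,3->2] -> levels [10 10 5 8]
Step 4: flows [0->3,1->3,3->2] -> levels [9 9 6 9]
Step 5: flows [0=3,1=3,3->2] -> levels [9 9 7 8]
Step 6: flows [0->3,1->3,3->2] -> levels [8 8 8 9]
Step 7: flows [3->0,3->1,3->2] -> levels [9 9 9 6]
Step 8: flows [0->3,1->3,2->3] -> levels [8 8 8 9]
  -> period-2 cycle: step 8 state = step 6 state; never stabilizes
  -> state at step 30: (30-6) mod 2 = 0, same as step 6 -> [8 8 8 9]

Answer: 8 8 8 9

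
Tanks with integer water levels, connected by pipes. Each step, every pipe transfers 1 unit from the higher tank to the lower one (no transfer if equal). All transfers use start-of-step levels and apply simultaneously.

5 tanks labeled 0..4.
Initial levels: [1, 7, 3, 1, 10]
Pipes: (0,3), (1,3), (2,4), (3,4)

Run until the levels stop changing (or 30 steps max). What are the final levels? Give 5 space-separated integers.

Answer: 4 5 5 2 6

Derivation:
Step 1: flows [0=3,1->3,4->2,4->3] -> levels [1 6 4 3 8]
Step 2: flows [3->0,1->3,4->2,4->3] -> levels [2 5 5 4 6]
Step 3: flows [3->0,1->3,4->2,4->3] -> levels [3 4 6 5 4]
Step 4: flows [3->0,3->1,2->4,3->4] -> levels [4 5 5 2 6]
Step 5: flows [0->3,1->3,4->2,4->3] -> levels [3 4 6 5 4]
  -> period-2 cycle: step 5 state = step 3 state; never stabilizes
  -> state at step 30: (30-3) mod 2 = 1, same as step 4 -> [4 5 5 2 6]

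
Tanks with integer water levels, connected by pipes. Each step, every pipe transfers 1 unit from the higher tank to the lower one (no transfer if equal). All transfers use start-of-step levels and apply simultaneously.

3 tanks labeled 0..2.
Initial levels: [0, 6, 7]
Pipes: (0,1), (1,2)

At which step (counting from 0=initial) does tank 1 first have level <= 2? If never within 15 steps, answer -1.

Step 1: flows [1->0,2->1] -> levels [1 6 6]
Step 2: flows [1->0,1=2] -> levels [2 5 6]
Step 3: flows [1->0,2->1] -> levels [3 5 5]
Step 4: flows [1->0,1=2] -> levels [4 4 5]
Step 5: flows [0=1,2->1] -> levels [4 5 4]
Step 6: flows [1->0,1->2] -> levels [5 3 5]
Step 7: flows [0->1,2->1] -> levels [4 5 4]
  -> period-2 cycle (repeats step 5); tank 1 never drops to <=2
Tank 1 never reaches <=2 within 15 steps

Answer: -1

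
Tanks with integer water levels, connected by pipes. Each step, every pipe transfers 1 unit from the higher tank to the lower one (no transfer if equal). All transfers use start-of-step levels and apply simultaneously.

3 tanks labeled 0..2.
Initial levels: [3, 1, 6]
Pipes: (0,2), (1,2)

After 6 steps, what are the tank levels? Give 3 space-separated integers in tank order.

Step 1: flows [2->0,2->1] -> levels [4 2 4]
Step 2: flows [0=2,2->1] -> levels [4 3 3]
Step 3: flows [0->2,1=2] -> levels [3 3 4]
Step 4: flows [2->0,2->1] -> levels [4 4 2]
Step 5: flows [0->2,1->2] -> levels [3 3 4]
  -> period-2 cycle: step 5 state = step 3 state
  -> state at step 6: (6-3) mod 2 = 1, same as step 4 -> [4 4 2]

Answer: 4 4 2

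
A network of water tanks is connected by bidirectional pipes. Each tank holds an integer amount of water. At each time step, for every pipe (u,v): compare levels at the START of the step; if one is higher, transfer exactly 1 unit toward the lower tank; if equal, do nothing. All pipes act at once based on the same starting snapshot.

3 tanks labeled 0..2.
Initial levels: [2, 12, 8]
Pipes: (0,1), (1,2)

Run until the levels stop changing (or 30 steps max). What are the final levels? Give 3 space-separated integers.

Step 1: flows [1->0,1->2] -> levels [3 10 9]
Step 2: flows [1->0,1->2] -> levels [4 8 10]
Step 3: flows [1->0,2->1] -> levels [5 8 9]
Step 4: flows [1->0,2->1] -> levels [6 8 8]
Step 5: flows [1->0,1=2] -> levels [7 7 8]
Step 6: flows [0=1,2->1] -> levels [7 8 7]
Step 7: flows [1->0,1->2] -> levels [8 6 8]
Step 8: flows [0->1,2->1] -> levels [7 8 7]
  -> period-2 cycle: step 8 state = step 6 state; never stabilizes
  -> state at step 30: (30-6) mod 2 = 0, same as step 6 -> [7 8 7]

Answer: 7 8 7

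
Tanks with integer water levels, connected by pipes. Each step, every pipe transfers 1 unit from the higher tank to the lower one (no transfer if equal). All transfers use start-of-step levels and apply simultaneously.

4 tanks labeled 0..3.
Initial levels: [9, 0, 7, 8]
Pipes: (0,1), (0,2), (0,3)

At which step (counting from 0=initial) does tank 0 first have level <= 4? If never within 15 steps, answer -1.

Step 1: flows [0->1,0->2,0->3] -> levels [6 1 8 9]
Step 2: flows [0->1,2->0,3->0] -> levels [7 2 7 8]
Step 3: flows [0->1,0=2,3->0] -> levels [7 3 7 7]
Step 4: flows [0->1,0=2,0=3] -> levels [6 4 7 7]
Step 5: flows [0->1,2->0,3->0] -> levels [7 5 6 6]
Step 6: flows [0->1,0->2,0->3] -> levels [4 6 7 7]
Tank 0 first reaches <=4 at step 6

Answer: 6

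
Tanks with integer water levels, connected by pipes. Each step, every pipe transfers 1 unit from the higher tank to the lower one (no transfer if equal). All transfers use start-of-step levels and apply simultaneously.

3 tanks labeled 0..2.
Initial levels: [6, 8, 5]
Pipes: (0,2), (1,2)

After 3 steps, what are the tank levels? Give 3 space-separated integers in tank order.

Step 1: flows [0->2,1->2] -> levels [5 7 7]
Step 2: flows [2->0,1=2] -> levels [6 7 6]
Step 3: flows [0=2,1->2] -> levels [6 6 7]

Answer: 6 6 7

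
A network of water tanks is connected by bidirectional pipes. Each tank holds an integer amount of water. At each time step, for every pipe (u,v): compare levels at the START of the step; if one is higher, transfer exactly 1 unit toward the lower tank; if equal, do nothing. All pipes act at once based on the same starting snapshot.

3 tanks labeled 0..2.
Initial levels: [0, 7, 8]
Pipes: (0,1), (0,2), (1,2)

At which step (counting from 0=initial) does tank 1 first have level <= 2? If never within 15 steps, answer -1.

Step 1: flows [1->0,2->0,2->1] -> levels [2 7 6]
Step 2: flows [1->0,2->0,1->2] -> levels [4 5 6]
Step 3: flows [1->0,2->0,2->1] -> levels [6 5 4]
Step 4: flows [0->1,0->2,1->2] -> levels [4 5 6]
  -> period-2 cycle (repeats step 2); tank 1 never drops to <=2
Tank 1 never reaches <=2 within 15 steps

Answer: -1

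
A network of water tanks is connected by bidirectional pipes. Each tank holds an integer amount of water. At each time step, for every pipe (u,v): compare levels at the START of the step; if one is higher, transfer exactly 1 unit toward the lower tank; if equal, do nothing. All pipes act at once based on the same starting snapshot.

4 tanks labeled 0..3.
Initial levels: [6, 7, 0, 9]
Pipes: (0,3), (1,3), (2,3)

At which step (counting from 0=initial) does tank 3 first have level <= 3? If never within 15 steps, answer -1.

Answer: -1

Derivation:
Step 1: flows [3->0,3->1,3->2] -> levels [7 8 1 6]
Step 2: flows [0->3,1->3,3->2] -> levels [6 7 2 7]
Step 3: flows [3->0,1=3,3->2] -> levels [7 7 3 5]
Step 4: flows [0->3,1->3,3->2] -> levels [6 6 4 6]
Step 5: flows [0=3,1=3,3->2] -> levels [6 6 5 5]
Step 6: flows [0->3,1->3,2=3] -> levels [5 5 5 7]
Step 7: flows [3->0,3->1,3->2] -> levels [6 6 6 4]
Step 8: flows [0->3,1->3,2->3] -> levels [5 5 5 7]
  -> period-2 cycle (repeats step 6); tank 3 never drops to <=3
Tank 3 never reaches <=3 within 15 steps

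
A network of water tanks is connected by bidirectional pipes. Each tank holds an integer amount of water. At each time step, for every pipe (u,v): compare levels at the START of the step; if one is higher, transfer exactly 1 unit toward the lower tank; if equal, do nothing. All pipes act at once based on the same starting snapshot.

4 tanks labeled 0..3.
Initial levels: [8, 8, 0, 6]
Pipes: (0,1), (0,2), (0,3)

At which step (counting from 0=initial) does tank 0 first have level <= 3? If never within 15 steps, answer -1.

Answer: -1

Derivation:
Step 1: flows [0=1,0->2,0->3] -> levels [6 8 1 7]
Step 2: flows [1->0,0->2,3->0] -> levels [7 7 2 6]
Step 3: flows [0=1,0->2,0->3] -> levels [5 7 3 7]
Step 4: flows [1->0,0->2,3->0] -> levels [6 6 4 6]
Step 5: flows [0=1,0->2,0=3] -> levels [5 6 5 6]
Step 6: flows [1->0,0=2,3->0] -> levels [7 5 5 5]
Step 7: flows [0->1,0->2,0->3] -> levels [4 6 6 6]
Step 8: flows [1->0,2->0,3->0] -> levels [7 5 5 5]
  -> period-2 cycle (repeats step 6); tank 0 never drops to <=3
Tank 0 never reaches <=3 within 15 steps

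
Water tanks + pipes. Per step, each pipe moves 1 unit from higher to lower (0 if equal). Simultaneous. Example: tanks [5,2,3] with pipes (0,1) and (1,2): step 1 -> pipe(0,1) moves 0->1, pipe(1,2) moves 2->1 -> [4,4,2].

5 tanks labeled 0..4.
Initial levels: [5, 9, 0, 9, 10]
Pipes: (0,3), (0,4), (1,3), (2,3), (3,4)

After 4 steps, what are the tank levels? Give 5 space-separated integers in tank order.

Step 1: flows [3->0,4->0,1=3,3->2,4->3] -> levels [7 9 1 8 8]
Step 2: flows [3->0,4->0,1->3,3->2,3=4] -> levels [9 8 2 7 7]
Step 3: flows [0->3,0->4,1->3,3->2,3=4] -> levels [7 7 3 8 8]
Step 4: flows [3->0,4->0,3->1,3->2,3=4] -> levels [9 8 4 5 7]

Answer: 9 8 4 5 7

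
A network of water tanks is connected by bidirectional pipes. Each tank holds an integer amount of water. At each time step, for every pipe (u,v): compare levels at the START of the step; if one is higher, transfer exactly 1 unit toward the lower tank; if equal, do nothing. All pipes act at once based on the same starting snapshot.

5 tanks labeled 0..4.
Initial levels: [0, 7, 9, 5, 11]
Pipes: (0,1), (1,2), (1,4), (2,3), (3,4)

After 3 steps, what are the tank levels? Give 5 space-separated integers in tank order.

Step 1: flows [1->0,2->1,4->1,2->3,4->3] -> levels [1 8 7 7 9]
Step 2: flows [1->0,1->2,4->1,2=3,4->3] -> levels [2 7 8 8 7]
Step 3: flows [1->0,2->1,1=4,2=3,3->4] -> levels [3 7 7 7 8]

Answer: 3 7 7 7 8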